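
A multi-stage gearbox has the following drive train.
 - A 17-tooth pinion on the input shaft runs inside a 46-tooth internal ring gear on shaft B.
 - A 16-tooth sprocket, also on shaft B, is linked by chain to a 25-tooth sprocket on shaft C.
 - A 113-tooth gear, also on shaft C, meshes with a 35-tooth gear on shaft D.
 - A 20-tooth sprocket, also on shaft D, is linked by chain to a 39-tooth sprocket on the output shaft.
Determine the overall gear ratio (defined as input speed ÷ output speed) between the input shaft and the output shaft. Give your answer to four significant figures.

Each stage contributes driven/driver: internal gear 46/17 = 2.7059, chain 25/16 = 1.5625, gear mesh 35/113 = 0.30973, chain 39/20 = 1.95.
Overall: 2.7059 × 1.5625 × 0.30973 × 1.95 = 2.5536.

2.554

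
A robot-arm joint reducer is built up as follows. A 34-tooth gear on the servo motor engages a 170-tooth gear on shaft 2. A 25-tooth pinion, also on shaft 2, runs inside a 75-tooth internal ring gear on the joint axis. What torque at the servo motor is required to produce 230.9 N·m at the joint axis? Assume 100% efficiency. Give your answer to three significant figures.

Overall ratio R = 5 × 3 = 15.
Input torque = output torque / R = 230.9 / 15 = 15.393 N·m.

15.4 N·m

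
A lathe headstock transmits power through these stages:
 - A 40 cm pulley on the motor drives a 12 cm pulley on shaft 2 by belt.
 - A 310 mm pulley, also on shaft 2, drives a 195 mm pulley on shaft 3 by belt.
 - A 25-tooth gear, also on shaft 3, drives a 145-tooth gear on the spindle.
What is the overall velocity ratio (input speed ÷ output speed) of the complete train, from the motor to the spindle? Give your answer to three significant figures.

Each stage contributes driven/driver: belt 12/40 = 0.3, belt 195/310 = 0.62903, gear mesh 145/25 = 5.8.
Overall: 0.3 × 0.62903 × 5.8 = 1.0945.

1.09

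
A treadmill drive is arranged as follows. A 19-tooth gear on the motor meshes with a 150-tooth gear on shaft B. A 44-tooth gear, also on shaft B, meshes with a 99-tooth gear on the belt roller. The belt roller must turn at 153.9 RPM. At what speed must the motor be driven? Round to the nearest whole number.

Overall ratio R = 7.8947 × 2.25 = 17.763.
Required input speed = output speed × R = 153.9 × 17.763 = 2733.8 RPM.

2734 RPM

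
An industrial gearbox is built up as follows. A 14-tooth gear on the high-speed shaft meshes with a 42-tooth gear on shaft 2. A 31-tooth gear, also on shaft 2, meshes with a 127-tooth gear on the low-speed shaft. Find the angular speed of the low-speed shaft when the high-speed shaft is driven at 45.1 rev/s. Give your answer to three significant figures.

3.67 rev/s

gear mesh 42/14 = 3 → 45.1/3 = 15.033 rev/s
gear mesh 127/31 = 4.0968 → 15.033/4.0968 = 3.6696 rev/s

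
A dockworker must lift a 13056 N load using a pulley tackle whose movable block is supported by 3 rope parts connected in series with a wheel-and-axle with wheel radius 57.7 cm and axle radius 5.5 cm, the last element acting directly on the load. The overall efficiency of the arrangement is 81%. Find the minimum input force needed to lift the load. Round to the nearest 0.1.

512.1 N

Block-and-tackle MA = number of supporting rope parts = 3.
Wheel-and-axle MA = R/r = 57.7/5.5 = 10.491.
Combined ideal MA = 3 × 10.491 = 31.473.
Actual MA = 31.473 × 0.81 = 25.493.
Effort = load / actual MA = 13056 / 25.493 = 512.14 N.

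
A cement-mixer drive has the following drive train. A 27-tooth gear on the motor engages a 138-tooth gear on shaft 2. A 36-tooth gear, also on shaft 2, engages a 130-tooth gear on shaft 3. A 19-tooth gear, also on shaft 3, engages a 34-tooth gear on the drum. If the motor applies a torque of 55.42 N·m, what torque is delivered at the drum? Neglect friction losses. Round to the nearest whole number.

1830 N·m

After the gear mesh (138/27): 55.42 × 5.1111 = 283.26 N·m
After the gear mesh (130/36): 283.26 × 3.6111 = 1022.9 N·m
After the gear mesh (34/19): 1022.9 × 1.7895 = 1830.4 N·m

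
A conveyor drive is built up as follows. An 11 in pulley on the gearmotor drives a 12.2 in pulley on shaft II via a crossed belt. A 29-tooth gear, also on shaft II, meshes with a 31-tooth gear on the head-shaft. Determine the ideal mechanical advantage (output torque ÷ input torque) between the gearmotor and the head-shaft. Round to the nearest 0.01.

Each stage contributes driven/driver: belt 12.2/11 = 1.1091, gear mesh 31/29 = 1.069.
Overall: 1.1091 × 1.069 = 1.1856.

1.19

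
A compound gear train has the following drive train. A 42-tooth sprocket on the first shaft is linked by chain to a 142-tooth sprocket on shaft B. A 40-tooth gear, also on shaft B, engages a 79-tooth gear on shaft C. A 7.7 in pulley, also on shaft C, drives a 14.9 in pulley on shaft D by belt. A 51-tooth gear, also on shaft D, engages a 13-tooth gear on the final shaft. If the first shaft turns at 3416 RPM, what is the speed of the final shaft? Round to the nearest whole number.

1037 RPM

the first shaft → shaft B (chain, 142/42): 3416 ÷ 3.381 = 1010.4 RPM
shaft B → shaft C (gear mesh, 79/40): 1010.4 ÷ 1.975 = 511.58 RPM
shaft C → shaft D (belt, 14.9/7.7): 511.58 ÷ 1.9351 = 264.37 RPM
shaft D → the final shaft (gear mesh, 13/51): 264.37 ÷ 0.2549 = 1037.2 RPM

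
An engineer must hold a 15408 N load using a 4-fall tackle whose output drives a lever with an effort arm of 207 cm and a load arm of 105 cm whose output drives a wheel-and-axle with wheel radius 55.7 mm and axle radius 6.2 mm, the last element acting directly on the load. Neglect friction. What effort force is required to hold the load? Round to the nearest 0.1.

217.5 N

Block-and-tackle MA = number of supporting rope parts = 4.
Lever MA = effort arm / load arm = 207/105 = 1.9714.
Wheel-and-axle MA = R/r = 55.7/6.2 = 8.9839.
Combined ideal MA = 4 × 1.9714 × 8.9839 = 70.844.
Effort = load / MA = 15408 / 70.844 = 217.49 N.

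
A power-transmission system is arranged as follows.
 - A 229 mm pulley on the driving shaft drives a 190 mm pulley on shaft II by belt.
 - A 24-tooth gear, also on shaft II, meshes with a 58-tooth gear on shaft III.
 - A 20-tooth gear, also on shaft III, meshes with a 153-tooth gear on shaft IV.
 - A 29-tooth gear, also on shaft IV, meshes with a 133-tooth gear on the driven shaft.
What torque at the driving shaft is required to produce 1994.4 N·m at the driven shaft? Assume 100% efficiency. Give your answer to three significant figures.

28.4 N·m

Overall ratio R = 0.82969 × 2.4167 × 7.65 × 4.5862 = 70.348.
Input torque = output torque / R = 1994.4 / 70.348 = 28.351 N·m.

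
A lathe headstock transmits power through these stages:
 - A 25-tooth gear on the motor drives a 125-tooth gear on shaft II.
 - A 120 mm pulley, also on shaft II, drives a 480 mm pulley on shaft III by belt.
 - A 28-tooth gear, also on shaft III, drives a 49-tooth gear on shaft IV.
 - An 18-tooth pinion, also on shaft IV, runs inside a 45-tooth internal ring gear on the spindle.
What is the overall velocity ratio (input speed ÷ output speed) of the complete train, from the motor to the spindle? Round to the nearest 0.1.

87.5

Each stage contributes driven/driver: gear mesh 125/25 = 5, belt 480/120 = 4, gear mesh 49/28 = 1.75, internal gear 45/18 = 2.5.
Overall: 5 × 4 × 1.75 × 2.5 = 87.5.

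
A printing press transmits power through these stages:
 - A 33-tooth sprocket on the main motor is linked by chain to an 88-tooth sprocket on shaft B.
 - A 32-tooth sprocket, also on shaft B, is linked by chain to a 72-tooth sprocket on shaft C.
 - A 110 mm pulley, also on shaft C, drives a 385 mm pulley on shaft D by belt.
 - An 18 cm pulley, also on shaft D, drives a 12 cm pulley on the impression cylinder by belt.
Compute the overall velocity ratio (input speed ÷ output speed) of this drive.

14

Each stage contributes driven/driver: chain 88/33 = 2.6667, chain 72/32 = 2.25, belt 385/110 = 3.5, belt 12/18 = 0.66667.
Overall: 2.6667 × 2.25 × 3.5 × 0.66667 = 14.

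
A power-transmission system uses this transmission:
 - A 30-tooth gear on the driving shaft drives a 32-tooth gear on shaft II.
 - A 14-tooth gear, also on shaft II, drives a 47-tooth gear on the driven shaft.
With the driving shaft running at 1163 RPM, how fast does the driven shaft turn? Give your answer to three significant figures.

the driving shaft → shaft II (gear mesh, 32/30): 1163 ÷ 1.0667 = 1090.3 RPM
shaft II → the driven shaft (gear mesh, 47/14): 1090.3 ÷ 3.3571 = 324.77 RPM

325 RPM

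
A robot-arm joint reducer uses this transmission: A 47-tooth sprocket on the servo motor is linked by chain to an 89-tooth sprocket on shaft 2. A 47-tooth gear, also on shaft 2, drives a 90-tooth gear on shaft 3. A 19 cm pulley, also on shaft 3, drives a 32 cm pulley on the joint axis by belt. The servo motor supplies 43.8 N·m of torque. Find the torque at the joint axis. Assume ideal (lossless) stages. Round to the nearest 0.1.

267.5 N·m

chain 89/47 = 1.8936 → τ = 43.8·1.8936 = 82.94 N·m
gear mesh 90/47 = 1.9149 → τ = 82.94·1.9149 = 158.82 N·m
belt 32/19 = 1.6842 → τ = 158.82·1.6842 = 267.49 N·m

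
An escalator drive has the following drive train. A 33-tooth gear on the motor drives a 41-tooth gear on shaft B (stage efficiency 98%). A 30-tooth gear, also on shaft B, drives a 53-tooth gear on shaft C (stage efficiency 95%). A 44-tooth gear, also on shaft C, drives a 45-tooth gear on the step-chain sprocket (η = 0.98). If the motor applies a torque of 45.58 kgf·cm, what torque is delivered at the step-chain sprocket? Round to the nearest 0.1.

After the gear mesh (41/33): 45.58 × 1.2424 × 0.98 = 55.497 kgf·cm
After the gear mesh (53/30): 55.497 × 1.7667 × 0.95 = 93.143 kgf·cm
After the gear mesh (45/44): 93.143 × 1.0227 × 0.98 = 93.354 kgf·cm

93.4 kgf·cm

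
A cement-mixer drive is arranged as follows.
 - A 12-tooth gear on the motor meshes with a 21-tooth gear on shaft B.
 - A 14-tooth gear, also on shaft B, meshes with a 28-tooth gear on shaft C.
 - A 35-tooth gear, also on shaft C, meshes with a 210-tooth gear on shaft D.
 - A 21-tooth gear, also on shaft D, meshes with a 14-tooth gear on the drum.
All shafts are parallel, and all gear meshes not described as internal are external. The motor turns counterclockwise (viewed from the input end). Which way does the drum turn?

the motor → shaft B: external mesh, 1 reversal → CW.
shaft B → shaft C: external mesh, 1 reversal → CCW.
shaft C → shaft D: external mesh, 1 reversal → CW.
shaft D → the drum: external mesh, 1 reversal → CCW.
4 reversals in total — an even number — so the drum turns the same way as the motor.

counterclockwise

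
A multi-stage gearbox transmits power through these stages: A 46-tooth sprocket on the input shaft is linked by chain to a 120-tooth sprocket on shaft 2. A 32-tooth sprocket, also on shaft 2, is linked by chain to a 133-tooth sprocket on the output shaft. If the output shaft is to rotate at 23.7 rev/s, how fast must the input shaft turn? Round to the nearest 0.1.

Overall ratio R = 2.6087 × 4.1562 = 10.842.
Required input speed = output speed × R = 23.7 × 10.842 = 256.96 rev/s.

257.0 rev/s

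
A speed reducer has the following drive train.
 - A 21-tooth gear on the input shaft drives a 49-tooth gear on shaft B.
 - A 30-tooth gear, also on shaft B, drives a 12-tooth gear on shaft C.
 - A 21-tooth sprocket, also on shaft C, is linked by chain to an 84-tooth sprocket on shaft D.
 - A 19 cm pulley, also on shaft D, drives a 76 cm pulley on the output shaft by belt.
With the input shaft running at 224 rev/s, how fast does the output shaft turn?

15 rev/s

the input shaft → shaft B (gear mesh, 49/21): 224 ÷ 2.3333 = 96 rev/s
shaft B → shaft C (gear mesh, 12/30): 96 ÷ 0.4 = 240 rev/s
shaft C → shaft D (chain, 84/21): 240 ÷ 4 = 60 rev/s
shaft D → the output shaft (belt, 76/19): 60 ÷ 4 = 15 rev/s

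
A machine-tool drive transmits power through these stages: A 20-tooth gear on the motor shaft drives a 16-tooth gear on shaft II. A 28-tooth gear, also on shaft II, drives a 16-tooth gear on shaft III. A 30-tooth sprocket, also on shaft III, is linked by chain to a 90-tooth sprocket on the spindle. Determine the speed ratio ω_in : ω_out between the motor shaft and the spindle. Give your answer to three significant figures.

Each stage contributes driven/driver: gear mesh 16/20 = 0.8, gear mesh 16/28 = 0.57143, chain 90/30 = 3.
Overall: 0.8 × 0.57143 × 3 = 1.3714.

1.37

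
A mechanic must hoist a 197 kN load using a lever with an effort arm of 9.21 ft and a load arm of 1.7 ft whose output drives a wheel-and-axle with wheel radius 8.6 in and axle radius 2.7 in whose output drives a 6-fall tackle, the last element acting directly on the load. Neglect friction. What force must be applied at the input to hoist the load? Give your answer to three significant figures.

1.90 kN

Lever MA = effort arm / load arm = 9.21/1.7 = 5.4176.
Wheel-and-axle MA = R/r = 8.6/2.7 = 3.1852.
Block-and-tackle MA = number of supporting rope parts = 6.
Combined ideal MA = 5.4176 × 3.1852 × 6 = 103.54.
Effort = load / MA = 197 / 103.54 = 1.9027 kN.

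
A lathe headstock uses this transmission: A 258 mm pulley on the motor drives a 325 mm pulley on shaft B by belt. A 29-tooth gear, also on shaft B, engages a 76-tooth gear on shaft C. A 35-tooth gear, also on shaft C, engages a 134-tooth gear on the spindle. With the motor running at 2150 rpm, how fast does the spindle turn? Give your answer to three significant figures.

belt 325/258 = 1.2597 → 2150/1.2597 = 1706.8 rpm
gear mesh 76/29 = 2.6207 → 1706.8/2.6207 = 651.27 rpm
gear mesh 134/35 = 3.8286 → 651.27/3.8286 = 170.11 rpm

170 rpm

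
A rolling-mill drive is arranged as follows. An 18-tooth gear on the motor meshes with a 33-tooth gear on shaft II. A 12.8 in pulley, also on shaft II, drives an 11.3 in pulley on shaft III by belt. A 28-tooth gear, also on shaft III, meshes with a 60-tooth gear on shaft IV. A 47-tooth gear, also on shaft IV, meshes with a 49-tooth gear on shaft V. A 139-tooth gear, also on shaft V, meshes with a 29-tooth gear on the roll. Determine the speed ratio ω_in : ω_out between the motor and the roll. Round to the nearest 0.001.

Each stage contributes driven/driver: gear mesh 33/18 = 1.8333, belt 11.3/12.8 = 0.88281, gear mesh 60/28 = 2.1429, gear mesh 49/47 = 1.0426, gear mesh 29/139 = 0.20863.
Overall: 1.8333 × 0.88281 × 2.1429 × 1.0426 × 0.20863 = 0.75437.

0.754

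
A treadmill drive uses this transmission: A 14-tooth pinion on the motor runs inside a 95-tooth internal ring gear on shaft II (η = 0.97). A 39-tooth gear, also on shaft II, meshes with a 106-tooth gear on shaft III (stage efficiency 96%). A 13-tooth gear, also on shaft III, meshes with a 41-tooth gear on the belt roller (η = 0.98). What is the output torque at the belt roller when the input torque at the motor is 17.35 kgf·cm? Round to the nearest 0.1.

Internal gear: ratio = 95/14 = 6.7857; torque at shaft II = 17.35 × 6.7857 × 0.97 = 114.2 kgf·cm.
Gear mesh: ratio = 106/39 = 2.7179; torque at shaft III = 114.2 × 2.7179 × 0.96 = 297.97 kgf·cm.
Gear mesh: ratio = 41/13 = 3.1538; torque at the belt roller = 297.97 × 3.1538 × 0.98 = 920.97 kgf·cm.

921.0 kgf·cm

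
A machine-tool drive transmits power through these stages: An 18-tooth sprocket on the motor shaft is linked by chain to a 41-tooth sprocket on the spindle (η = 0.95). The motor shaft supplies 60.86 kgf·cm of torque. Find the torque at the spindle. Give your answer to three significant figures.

132 kgf·cm

chain 41/18 = 2.2778 → τ = 60.86·2.2778·0.95 = 131.69 kgf·cm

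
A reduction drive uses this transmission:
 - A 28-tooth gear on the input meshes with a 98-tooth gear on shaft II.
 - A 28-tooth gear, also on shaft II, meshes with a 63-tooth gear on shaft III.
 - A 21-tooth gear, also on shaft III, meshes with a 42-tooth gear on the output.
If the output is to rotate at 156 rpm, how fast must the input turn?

Overall ratio R = 3.5 × 2.25 × 2 = 15.75.
Required input speed = output speed × R = 156 × 15.75 = 2457 rpm.

2457 rpm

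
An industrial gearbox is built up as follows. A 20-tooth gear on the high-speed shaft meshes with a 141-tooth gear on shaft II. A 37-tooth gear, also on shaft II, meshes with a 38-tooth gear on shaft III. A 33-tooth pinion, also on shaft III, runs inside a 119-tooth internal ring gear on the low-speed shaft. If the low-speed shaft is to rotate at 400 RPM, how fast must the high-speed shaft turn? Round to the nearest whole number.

10444 RPM

Overall ratio R = 7.05 × 1.027 × 3.6061 = 26.11.
Required input speed = output speed × R = 400 × 26.11 = 10444 RPM.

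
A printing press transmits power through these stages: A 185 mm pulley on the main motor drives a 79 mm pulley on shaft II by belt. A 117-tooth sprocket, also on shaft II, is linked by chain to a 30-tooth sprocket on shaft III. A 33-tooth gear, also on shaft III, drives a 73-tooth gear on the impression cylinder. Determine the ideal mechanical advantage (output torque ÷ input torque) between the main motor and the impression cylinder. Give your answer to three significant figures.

0.242

Each stage contributes driven/driver: belt 79/185 = 0.42703, chain 30/117 = 0.25641, gear mesh 73/33 = 2.2121.
Overall: 0.42703 × 0.25641 × 2.2121 = 0.24221.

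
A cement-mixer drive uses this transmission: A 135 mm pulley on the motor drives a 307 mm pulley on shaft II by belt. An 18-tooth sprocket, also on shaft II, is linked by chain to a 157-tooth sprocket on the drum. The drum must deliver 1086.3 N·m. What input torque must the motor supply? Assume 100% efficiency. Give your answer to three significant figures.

Overall ratio R = 2.2741 × 8.7222 = 19.835.
Input torque = output torque / R = 1086.3 / 19.835 = 54.767 N·m.

54.8 N·m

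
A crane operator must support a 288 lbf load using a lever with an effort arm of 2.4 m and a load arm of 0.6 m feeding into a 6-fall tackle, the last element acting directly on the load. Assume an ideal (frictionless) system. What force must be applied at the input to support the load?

Lever MA = effort arm / load arm = 2.4/0.6 = 4.
Block-and-tackle MA = number of supporting rope parts = 6.
Combined ideal MA = 4 × 6 = 24.
Effort = load / MA = 288 / 24 = 12 lbf.

12 lbf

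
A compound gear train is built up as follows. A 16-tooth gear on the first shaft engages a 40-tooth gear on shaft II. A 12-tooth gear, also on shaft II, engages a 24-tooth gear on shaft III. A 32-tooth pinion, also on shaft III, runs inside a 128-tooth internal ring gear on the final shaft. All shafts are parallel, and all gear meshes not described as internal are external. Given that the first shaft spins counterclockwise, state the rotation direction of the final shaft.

counterclockwise

the first shaft → shaft II: external mesh, 1 reversal → CW.
shaft II → shaft III: external mesh, 1 reversal → CCW.
shaft III → the final shaft: internal mesh, same direction → CCW.
2 reversals in total — an even number — so the final shaft turns the same way as the first shaft.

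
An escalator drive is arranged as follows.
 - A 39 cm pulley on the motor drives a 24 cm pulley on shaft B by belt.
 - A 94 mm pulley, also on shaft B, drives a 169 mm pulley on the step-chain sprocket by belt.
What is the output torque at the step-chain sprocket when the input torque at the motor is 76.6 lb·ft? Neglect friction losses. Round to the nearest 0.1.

84.7 lb·ft

Belt: ratio = 24/39 = 0.61538; torque at shaft B = 76.6 × 0.61538 = 47.138 lb·ft.
Belt: ratio = 169/94 = 1.7979; torque at the step-chain sprocket = 47.138 × 1.7979 = 84.749 lb·ft.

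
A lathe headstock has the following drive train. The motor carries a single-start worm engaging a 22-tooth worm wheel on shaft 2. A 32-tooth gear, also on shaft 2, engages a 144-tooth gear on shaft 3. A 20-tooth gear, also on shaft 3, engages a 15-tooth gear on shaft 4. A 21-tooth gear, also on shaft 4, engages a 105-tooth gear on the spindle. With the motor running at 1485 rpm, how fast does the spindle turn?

worm 22/1 = 22 → 1485/22 = 67.5 rpm
gear mesh 144/32 = 4.5 → 67.5/4.5 = 15 rpm
gear mesh 15/20 = 0.75 → 15/0.75 = 20 rpm
gear mesh 105/21 = 5 → 20/5 = 4 rpm

4 rpm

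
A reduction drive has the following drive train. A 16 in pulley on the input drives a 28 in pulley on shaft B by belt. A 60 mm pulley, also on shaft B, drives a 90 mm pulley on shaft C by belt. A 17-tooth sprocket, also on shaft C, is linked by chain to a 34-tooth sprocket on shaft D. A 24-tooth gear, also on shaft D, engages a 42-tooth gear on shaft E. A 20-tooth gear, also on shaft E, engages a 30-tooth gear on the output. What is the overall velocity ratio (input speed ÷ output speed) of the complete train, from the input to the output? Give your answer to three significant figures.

13.8

Each stage contributes driven/driver: belt 28/16 = 1.75, belt 90/60 = 1.5, chain 34/17 = 2, gear mesh 42/24 = 1.75, gear mesh 30/20 = 1.5.
Overall: 1.75 × 1.5 × 2 × 1.75 × 1.5 = 13.781.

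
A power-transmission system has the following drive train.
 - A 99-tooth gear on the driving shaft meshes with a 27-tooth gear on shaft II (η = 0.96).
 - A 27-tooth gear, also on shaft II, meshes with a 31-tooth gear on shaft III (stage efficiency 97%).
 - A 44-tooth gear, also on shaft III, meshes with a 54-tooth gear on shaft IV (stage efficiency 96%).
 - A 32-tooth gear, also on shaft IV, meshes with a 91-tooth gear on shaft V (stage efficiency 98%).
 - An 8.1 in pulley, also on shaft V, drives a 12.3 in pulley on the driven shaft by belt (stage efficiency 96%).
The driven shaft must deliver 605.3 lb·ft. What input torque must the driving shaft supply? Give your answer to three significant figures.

Overall ratio R = 0.27273 × 1.1481 × 1.2273 × 2.8438 × 1.5185 = 1.6595; overall efficiency η = 0.96 × 0.97 × 0.96 × 0.98 × 0.96 = 0.8410.
Input torque = output torque / (R × η) = 605.3 / (1.6595 × 0.8410) = 433.69 lb·ft.

434 lb·ft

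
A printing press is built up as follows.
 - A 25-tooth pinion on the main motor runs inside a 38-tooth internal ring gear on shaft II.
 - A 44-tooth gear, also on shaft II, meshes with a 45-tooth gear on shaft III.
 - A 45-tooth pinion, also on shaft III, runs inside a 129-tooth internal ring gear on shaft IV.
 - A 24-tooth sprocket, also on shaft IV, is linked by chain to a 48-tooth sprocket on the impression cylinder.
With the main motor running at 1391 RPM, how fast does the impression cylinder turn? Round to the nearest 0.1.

Internal gear: ratio = 38/25 = 1.52, so shaft II turns at 1391 / 1.52 = 915.13 RPM.
Gear mesh: ratio = 45/44 = 1.0227, so shaft III turns at 915.13 / 1.0227 = 894.8 RPM.
Internal gear: ratio = 129/45 = 2.8667, so shaft IV turns at 894.8 / 2.8667 = 312.14 RPM.
Chain: ratio = 48/24 = 2, so the impression cylinder turns at 312.14 / 2 = 156.07 RPM.

156.1 RPM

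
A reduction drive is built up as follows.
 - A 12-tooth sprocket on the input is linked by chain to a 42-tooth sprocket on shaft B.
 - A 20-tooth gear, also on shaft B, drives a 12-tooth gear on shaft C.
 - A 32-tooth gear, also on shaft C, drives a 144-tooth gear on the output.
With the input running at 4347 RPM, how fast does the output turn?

chain 42/12 = 3.5 → 4347/3.5 = 1242 RPM
gear mesh 12/20 = 0.6 → 1242/0.6 = 2070 RPM
gear mesh 144/32 = 4.5 → 2070/4.5 = 460 RPM

460 RPM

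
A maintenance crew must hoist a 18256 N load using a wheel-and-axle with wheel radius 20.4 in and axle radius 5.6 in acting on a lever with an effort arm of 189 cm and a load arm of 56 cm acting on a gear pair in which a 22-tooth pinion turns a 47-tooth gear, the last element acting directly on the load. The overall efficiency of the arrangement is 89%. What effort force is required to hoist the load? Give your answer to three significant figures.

781 N

Wheel-and-axle MA = R/r = 20.4/5.6 = 3.6429.
Lever MA = effort arm / load arm = 189/56 = 3.375.
Gear pair MA = 47/22 = 2.1364.
Combined ideal MA = 3.6429 × 3.375 × 2.1364 = 26.266.
Actual MA = 26.266 × 0.89 = 23.377.
Effort = load / actual MA = 18256 / 23.377 = 780.95 N.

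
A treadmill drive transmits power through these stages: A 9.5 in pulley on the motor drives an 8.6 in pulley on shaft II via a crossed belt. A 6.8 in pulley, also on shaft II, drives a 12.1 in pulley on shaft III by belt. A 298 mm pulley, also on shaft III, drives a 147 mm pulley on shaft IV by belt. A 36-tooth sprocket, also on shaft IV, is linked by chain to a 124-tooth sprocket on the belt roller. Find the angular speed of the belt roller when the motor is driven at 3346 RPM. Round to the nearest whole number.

the motor → shaft II (belt, 8.6/9.5): 3346 ÷ 0.90526 = 3696.2 RPM
shaft II → shaft III (belt, 12.1/6.8): 3696.2 ÷ 1.7794 = 2077.2 RPM
shaft III → shaft IV (belt, 147/298): 2077.2 ÷ 0.49329 = 4210.9 RPM
shaft IV → the belt roller (chain, 124/36): 4210.9 ÷ 3.4444 = 1222.5 RPM

1223 RPM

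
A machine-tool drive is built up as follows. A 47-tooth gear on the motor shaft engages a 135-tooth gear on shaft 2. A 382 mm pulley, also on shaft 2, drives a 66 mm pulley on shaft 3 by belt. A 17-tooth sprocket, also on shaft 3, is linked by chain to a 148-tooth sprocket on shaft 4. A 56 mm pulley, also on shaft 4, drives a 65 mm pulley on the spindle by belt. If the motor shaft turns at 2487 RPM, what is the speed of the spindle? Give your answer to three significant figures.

496 RPM

gear mesh 135/47 = 2.8723 → 2487/2.8723 = 865.84 RPM
belt 66/382 = 0.17277 → 865.84/0.17277 = 5011.4 RPM
chain 148/17 = 8.7059 → 5011.4/8.7059 = 575.63 RPM
belt 65/56 = 1.1607 → 575.63/1.1607 = 495.93 RPM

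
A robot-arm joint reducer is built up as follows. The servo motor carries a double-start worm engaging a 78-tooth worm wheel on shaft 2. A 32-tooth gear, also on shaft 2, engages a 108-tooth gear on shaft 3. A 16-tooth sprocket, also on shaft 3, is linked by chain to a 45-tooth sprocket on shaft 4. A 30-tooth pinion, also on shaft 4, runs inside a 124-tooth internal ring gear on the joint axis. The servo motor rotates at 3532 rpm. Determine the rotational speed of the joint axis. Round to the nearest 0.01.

Worm: ratio = 78/2 = 39, so shaft 2 turns at 3532 / 39 = 90.564 rpm.
Gear mesh: ratio = 108/32 = 3.375, so shaft 3 turns at 90.564 / 3.375 = 26.834 rpm.
Chain: ratio = 45/16 = 2.8125, so shaft 4 turns at 26.834 / 2.8125 = 9.5409 rpm.
Internal gear: ratio = 124/30 = 4.1333, so the joint axis turns at 9.5409 / 4.1333 = 2.3083 rpm.

2.31 rpm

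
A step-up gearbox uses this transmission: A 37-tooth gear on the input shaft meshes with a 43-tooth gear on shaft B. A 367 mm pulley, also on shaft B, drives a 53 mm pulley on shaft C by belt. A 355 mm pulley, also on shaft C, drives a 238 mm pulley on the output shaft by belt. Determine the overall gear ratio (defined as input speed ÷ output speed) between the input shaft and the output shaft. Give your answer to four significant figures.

Each stage contributes driven/driver: gear mesh 43/37 = 1.1622, belt 53/367 = 0.14441, belt 238/355 = 0.67042.
Overall: 1.1622 × 0.14441 × 0.67042 = 0.11252.

0.1125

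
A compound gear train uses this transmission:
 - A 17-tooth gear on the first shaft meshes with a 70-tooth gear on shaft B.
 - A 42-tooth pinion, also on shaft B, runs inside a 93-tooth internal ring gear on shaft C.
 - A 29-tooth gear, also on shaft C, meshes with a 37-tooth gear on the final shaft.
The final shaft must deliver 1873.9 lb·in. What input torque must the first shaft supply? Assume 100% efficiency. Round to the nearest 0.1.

Overall ratio R = 4.1176 × 2.2143 × 1.2759 = 11.633.
Input torque = output torque / R = 1873.9 / 11.633 = 161.09 lb·in.

161.1 lb·in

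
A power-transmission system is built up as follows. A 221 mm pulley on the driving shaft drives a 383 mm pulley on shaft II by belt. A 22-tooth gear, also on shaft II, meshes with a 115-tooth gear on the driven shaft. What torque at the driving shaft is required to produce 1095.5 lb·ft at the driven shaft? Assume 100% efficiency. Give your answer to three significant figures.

Overall ratio R = 1.733 × 5.2273 = 9.059.
Input torque = output torque / R = 1095.5 / 9.059 = 120.93 lb·ft.

121 lb·ft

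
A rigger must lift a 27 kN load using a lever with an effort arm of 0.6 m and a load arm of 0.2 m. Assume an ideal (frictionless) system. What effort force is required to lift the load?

Lever MA = effort arm / load arm = 0.6/0.2 = 3.
Effort = load / MA = 27 / 3 = 9 kN.

9 kN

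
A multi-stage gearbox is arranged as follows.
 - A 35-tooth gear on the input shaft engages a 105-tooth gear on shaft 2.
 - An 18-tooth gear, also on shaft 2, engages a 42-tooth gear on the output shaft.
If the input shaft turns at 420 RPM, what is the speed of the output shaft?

Gear mesh: ratio = 105/35 = 3, so shaft 2 turns at 420 / 3 = 140 RPM.
Gear mesh: ratio = 42/18 = 2.3333, so the output shaft turns at 140 / 2.3333 = 60 RPM.

60 RPM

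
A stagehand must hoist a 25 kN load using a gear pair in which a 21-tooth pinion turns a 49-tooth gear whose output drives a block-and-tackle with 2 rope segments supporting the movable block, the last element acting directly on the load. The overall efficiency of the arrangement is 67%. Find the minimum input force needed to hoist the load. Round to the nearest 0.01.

Gear pair MA = 49/21 = 2.3333.
Block-and-tackle MA = number of supporting rope parts = 2.
Combined ideal MA = 2.3333 × 2 = 4.6667.
Actual MA = 4.6667 × 0.67 = 3.1267.
Effort = load / actual MA = 25 / 3.1267 = 7.9957 kN.

8.00 kN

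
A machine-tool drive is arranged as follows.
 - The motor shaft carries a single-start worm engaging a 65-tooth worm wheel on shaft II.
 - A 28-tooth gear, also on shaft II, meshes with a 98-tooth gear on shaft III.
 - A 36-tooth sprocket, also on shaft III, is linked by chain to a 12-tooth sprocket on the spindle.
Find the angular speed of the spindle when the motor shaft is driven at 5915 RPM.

78 RPM

Worm: ratio = 65/1 = 65, so shaft II turns at 5915 / 65 = 91 RPM.
Gear mesh: ratio = 98/28 = 3.5, so shaft III turns at 91 / 3.5 = 26 RPM.
Chain: ratio = 12/36 = 0.33333, so the spindle turns at 26 / 0.33333 = 78 RPM.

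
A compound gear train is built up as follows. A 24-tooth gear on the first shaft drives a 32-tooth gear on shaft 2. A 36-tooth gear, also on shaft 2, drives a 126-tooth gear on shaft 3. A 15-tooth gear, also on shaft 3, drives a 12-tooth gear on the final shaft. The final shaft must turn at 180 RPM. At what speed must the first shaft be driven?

672 RPM

Overall ratio R = 1.3333 × 3.5 × 0.8 = 3.7333.
Required input speed = output speed × R = 180 × 3.7333 = 672 RPM.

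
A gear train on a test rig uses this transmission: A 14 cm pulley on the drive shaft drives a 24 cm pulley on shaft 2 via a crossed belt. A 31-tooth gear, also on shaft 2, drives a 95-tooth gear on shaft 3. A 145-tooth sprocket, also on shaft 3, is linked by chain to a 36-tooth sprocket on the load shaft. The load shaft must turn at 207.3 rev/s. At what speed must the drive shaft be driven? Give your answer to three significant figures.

270 rev/s

Overall ratio R = 1.7143 × 3.0645 × 0.24828 = 1.3043.
Required input speed = output speed × R = 207.3 × 1.3043 = 270.38 rev/s.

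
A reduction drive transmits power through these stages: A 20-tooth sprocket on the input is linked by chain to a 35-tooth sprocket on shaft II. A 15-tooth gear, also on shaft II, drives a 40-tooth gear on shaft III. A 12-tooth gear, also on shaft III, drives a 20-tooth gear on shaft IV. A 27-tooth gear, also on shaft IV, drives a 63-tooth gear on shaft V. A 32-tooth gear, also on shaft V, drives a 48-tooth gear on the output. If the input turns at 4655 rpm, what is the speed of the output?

the input → shaft II (chain, 35/20): 4655 ÷ 1.75 = 2660 rpm
shaft II → shaft III (gear mesh, 40/15): 2660 ÷ 2.6667 = 997.5 rpm
shaft III → shaft IV (gear mesh, 20/12): 997.5 ÷ 1.6667 = 598.5 rpm
shaft IV → shaft V (gear mesh, 63/27): 598.5 ÷ 2.3333 = 256.5 rpm
shaft V → the output (gear mesh, 48/32): 256.5 ÷ 1.5 = 171 rpm

171 rpm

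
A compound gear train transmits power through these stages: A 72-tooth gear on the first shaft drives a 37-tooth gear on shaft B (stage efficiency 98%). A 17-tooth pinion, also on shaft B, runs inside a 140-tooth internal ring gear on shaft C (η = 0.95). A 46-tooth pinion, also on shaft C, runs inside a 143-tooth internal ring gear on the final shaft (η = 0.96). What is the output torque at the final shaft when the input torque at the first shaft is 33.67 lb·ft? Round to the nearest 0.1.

Gear mesh: ratio = 37/72 = 0.51389; torque at shaft B = 33.67 × 0.51389 × 0.98 = 16.957 lb·ft.
Internal gear: ratio = 140/17 = 8.2353; torque at shaft C = 16.957 × 8.2353 × 0.95 = 132.66 lb·ft.
Internal gear: ratio = 143/46 = 3.1087; torque at the final shaft = 132.66 × 3.1087 × 0.96 = 395.9 lb·ft.

395.9 lb·ft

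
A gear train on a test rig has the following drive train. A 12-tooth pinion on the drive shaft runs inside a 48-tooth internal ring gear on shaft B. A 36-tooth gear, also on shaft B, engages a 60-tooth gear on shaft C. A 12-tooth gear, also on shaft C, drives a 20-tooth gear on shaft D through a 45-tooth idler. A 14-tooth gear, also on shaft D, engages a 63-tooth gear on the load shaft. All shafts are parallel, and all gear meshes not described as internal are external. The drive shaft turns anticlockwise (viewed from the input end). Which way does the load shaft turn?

anticlockwise

the drive shaft → shaft B: internal mesh, same direction → CCW.
shaft B → shaft C: external mesh, 1 reversal → CW.
shaft C → shaft D: driver → idler → driven is 2 external meshes, 2 reversals → CW.
shaft D → the load shaft: external mesh, 1 reversal → CCW.
4 reversals in total — an even number — so the load shaft turns the same way as the drive shaft.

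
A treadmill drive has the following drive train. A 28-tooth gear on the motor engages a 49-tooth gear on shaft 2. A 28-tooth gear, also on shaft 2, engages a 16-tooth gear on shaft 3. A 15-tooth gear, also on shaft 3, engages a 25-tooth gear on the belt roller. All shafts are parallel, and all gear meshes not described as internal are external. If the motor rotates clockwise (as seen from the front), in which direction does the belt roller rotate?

the motor → shaft 2: external mesh, 1 reversal → CCW.
shaft 2 → shaft 3: external mesh, 1 reversal → CW.
shaft 3 → the belt roller: external mesh, 1 reversal → CCW.
3 reversals in total — an odd number — so the belt roller turns opposite to the motor.

anticlockwise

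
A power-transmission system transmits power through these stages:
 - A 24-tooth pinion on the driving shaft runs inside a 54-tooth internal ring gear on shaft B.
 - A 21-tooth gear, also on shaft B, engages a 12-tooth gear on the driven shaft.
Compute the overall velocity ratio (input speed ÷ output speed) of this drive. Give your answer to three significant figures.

Each stage contributes driven/driver: internal gear 54/24 = 2.25, gear mesh 12/21 = 0.57143.
Overall: 2.25 × 0.57143 = 1.2857.

1.29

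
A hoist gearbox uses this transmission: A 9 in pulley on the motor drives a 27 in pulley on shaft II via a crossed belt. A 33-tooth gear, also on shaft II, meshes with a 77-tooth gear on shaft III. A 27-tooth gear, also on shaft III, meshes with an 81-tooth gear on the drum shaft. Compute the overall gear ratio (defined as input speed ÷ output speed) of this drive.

21

Each stage contributes driven/driver: belt 27/9 = 3, gear mesh 77/33 = 2.3333, gear mesh 81/27 = 3.
Overall: 3 × 2.3333 × 3 = 21.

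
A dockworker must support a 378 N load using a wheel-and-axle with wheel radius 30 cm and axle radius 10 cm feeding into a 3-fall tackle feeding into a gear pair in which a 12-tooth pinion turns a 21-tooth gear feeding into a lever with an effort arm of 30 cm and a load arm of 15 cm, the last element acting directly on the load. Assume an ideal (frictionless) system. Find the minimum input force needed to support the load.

Wheel-and-axle MA = R/r = 30/10 = 3.
Block-and-tackle MA = number of supporting rope parts = 3.
Gear pair MA = 21/12 = 1.75.
Lever MA = effort arm / load arm = 30/15 = 2.
Combined ideal MA = 3 × 3 × 1.75 × 2 = 31.5.
Effort = load / MA = 378 / 31.5 = 12 N.

12 N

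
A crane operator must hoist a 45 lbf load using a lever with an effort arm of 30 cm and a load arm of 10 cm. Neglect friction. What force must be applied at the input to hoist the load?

15 lbf

Lever MA = effort arm / load arm = 30/10 = 3.
Effort = load / MA = 45 / 3 = 15 lbf.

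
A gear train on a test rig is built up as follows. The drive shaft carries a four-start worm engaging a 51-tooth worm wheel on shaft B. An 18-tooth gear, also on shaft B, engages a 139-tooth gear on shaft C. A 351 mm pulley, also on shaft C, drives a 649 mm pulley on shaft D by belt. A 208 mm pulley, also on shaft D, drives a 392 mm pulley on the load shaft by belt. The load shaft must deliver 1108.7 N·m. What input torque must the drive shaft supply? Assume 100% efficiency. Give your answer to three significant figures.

3.23 N·m

Overall ratio R = 12.75 × 7.7222 × 1.849 × 1.8846 = 343.09.
Input torque = output torque / R = 1108.7 / 343.09 = 3.2315 N·m.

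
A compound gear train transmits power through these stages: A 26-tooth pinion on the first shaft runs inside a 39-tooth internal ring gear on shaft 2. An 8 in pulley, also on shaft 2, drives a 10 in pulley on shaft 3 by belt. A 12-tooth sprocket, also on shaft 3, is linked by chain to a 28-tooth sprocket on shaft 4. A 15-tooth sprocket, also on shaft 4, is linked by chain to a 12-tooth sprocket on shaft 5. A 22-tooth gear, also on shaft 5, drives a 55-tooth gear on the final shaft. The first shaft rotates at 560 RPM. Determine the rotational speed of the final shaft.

64 RPM

the first shaft → shaft 2 (internal gear, 39/26): 560 ÷ 1.5 = 373.33 RPM
shaft 2 → shaft 3 (belt, 10/8): 373.33 ÷ 1.25 = 298.67 RPM
shaft 3 → shaft 4 (chain, 28/12): 298.67 ÷ 2.3333 = 128 RPM
shaft 4 → shaft 5 (chain, 12/15): 128 ÷ 0.8 = 160 RPM
shaft 5 → the final shaft (gear mesh, 55/22): 160 ÷ 2.5 = 64 RPM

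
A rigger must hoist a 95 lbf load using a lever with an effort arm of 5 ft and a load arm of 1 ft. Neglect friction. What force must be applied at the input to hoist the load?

Lever MA = effort arm / load arm = 5/1 = 5.
Effort = load / MA = 95 / 5 = 19 lbf.

19 lbf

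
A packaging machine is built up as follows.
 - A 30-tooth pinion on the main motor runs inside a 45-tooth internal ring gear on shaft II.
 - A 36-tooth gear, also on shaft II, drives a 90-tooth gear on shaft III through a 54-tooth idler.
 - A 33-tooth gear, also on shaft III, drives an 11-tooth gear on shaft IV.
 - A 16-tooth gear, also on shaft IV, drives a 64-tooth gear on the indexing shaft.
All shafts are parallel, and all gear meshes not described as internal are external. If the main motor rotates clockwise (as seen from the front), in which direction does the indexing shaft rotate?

the main motor → shaft II: internal mesh, same direction → CW.
shaft II → shaft III: driver → idler → driven is 2 external meshes, 2 reversals → CW.
shaft III → shaft IV: external mesh, 1 reversal → CCW.
shaft IV → the indexing shaft: external mesh, 1 reversal → CW.
4 reversals in total — an even number — so the indexing shaft turns the same way as the main motor.

clockwise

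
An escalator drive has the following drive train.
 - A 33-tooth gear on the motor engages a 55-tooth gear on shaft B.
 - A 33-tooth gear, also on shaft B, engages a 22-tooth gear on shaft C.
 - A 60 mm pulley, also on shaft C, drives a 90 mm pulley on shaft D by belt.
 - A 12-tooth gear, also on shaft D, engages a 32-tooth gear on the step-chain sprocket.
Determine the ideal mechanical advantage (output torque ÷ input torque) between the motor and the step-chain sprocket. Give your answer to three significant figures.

4.44

Each stage contributes driven/driver: gear mesh 55/33 = 1.6667, gear mesh 22/33 = 0.66667, belt 90/60 = 1.5, gear mesh 32/12 = 2.6667.
Overall: 1.6667 × 0.66667 × 1.5 × 2.6667 = 4.4444.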